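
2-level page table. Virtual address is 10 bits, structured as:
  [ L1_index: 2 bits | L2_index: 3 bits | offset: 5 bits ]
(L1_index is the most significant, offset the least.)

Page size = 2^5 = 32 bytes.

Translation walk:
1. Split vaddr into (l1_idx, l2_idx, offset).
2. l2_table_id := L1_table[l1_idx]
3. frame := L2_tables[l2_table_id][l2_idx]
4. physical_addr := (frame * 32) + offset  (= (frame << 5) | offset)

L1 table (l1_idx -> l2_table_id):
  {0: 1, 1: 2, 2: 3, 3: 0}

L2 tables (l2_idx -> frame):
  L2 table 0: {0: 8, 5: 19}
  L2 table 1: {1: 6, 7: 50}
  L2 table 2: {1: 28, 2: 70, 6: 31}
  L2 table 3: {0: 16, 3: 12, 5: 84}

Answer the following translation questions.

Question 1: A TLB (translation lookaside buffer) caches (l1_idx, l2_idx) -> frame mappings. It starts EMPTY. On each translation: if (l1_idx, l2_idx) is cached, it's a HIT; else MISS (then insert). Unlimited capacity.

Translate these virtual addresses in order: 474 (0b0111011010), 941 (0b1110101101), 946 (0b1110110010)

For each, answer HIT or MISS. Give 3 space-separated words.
Answer: MISS MISS HIT

Derivation:
vaddr=474: (1,6) not in TLB -> MISS, insert
vaddr=941: (3,5) not in TLB -> MISS, insert
vaddr=946: (3,5) in TLB -> HIT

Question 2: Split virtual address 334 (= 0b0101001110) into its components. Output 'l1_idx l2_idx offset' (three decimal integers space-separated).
vaddr = 334 = 0b0101001110
  top 2 bits -> l1_idx = 1
  next 3 bits -> l2_idx = 2
  bottom 5 bits -> offset = 14

Answer: 1 2 14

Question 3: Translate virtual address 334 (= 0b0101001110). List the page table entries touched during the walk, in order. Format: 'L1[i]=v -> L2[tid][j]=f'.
vaddr = 334 = 0b0101001110
Split: l1_idx=1, l2_idx=2, offset=14

Answer: L1[1]=2 -> L2[2][2]=70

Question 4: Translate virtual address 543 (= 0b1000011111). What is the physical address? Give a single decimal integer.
Answer: 543

Derivation:
vaddr = 543 = 0b1000011111
Split: l1_idx=2, l2_idx=0, offset=31
L1[2] = 3
L2[3][0] = 16
paddr = 16 * 32 + 31 = 543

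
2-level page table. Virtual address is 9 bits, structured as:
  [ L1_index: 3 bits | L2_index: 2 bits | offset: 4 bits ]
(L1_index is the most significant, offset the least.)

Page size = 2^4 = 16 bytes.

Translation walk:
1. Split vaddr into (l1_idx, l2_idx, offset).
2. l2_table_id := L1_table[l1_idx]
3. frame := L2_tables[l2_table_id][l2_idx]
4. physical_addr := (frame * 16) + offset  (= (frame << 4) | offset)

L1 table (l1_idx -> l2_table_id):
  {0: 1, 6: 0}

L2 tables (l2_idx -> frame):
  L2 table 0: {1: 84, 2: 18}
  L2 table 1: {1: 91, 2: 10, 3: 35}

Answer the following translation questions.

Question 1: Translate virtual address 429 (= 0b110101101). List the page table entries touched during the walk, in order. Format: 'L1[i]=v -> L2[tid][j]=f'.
Answer: L1[6]=0 -> L2[0][2]=18

Derivation:
vaddr = 429 = 0b110101101
Split: l1_idx=6, l2_idx=2, offset=13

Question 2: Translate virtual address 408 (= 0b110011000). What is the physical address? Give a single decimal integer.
vaddr = 408 = 0b110011000
Split: l1_idx=6, l2_idx=1, offset=8
L1[6] = 0
L2[0][1] = 84
paddr = 84 * 16 + 8 = 1352

Answer: 1352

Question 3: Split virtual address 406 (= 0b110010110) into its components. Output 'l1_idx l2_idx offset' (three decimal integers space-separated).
vaddr = 406 = 0b110010110
  top 3 bits -> l1_idx = 6
  next 2 bits -> l2_idx = 1
  bottom 4 bits -> offset = 6

Answer: 6 1 6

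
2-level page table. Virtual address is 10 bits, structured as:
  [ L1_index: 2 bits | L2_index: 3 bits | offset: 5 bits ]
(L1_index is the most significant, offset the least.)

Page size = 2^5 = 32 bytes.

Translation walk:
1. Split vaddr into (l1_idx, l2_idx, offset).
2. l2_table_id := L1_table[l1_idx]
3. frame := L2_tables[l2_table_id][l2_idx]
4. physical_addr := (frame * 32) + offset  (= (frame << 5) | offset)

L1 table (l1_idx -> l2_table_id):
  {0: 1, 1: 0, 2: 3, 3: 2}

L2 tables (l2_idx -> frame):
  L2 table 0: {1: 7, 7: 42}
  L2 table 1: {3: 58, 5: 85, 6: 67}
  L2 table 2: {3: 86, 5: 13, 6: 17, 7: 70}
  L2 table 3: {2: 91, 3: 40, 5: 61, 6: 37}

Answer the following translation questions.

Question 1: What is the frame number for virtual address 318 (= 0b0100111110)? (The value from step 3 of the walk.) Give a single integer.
Answer: 7

Derivation:
vaddr = 318: l1_idx=1, l2_idx=1
L1[1] = 0; L2[0][1] = 7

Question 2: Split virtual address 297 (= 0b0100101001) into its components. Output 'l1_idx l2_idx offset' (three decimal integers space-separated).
Answer: 1 1 9

Derivation:
vaddr = 297 = 0b0100101001
  top 2 bits -> l1_idx = 1
  next 3 bits -> l2_idx = 1
  bottom 5 bits -> offset = 9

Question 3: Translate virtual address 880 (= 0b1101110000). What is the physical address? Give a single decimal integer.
Answer: 2768

Derivation:
vaddr = 880 = 0b1101110000
Split: l1_idx=3, l2_idx=3, offset=16
L1[3] = 2
L2[2][3] = 86
paddr = 86 * 32 + 16 = 2768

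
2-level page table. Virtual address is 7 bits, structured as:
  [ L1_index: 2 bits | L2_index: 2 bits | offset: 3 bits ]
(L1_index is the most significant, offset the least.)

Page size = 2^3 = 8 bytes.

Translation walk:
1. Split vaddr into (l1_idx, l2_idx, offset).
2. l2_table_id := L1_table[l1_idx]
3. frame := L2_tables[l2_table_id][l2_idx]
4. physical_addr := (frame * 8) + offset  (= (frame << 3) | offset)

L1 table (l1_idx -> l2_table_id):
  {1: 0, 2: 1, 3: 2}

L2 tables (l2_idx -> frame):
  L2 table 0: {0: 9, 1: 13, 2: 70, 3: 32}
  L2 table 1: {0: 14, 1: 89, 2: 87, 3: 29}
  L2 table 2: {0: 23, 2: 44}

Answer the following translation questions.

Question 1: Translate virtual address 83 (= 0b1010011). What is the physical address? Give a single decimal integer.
Answer: 699

Derivation:
vaddr = 83 = 0b1010011
Split: l1_idx=2, l2_idx=2, offset=3
L1[2] = 1
L2[1][2] = 87
paddr = 87 * 8 + 3 = 699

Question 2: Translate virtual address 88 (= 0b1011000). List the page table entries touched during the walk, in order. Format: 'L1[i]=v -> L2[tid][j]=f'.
vaddr = 88 = 0b1011000
Split: l1_idx=2, l2_idx=3, offset=0

Answer: L1[2]=1 -> L2[1][3]=29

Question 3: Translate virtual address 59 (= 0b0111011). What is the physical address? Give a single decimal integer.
Answer: 259

Derivation:
vaddr = 59 = 0b0111011
Split: l1_idx=1, l2_idx=3, offset=3
L1[1] = 0
L2[0][3] = 32
paddr = 32 * 8 + 3 = 259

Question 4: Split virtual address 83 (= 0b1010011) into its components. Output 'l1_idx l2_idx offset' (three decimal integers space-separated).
Answer: 2 2 3

Derivation:
vaddr = 83 = 0b1010011
  top 2 bits -> l1_idx = 2
  next 2 bits -> l2_idx = 2
  bottom 3 bits -> offset = 3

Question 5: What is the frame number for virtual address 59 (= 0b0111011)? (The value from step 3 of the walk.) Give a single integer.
Answer: 32

Derivation:
vaddr = 59: l1_idx=1, l2_idx=3
L1[1] = 0; L2[0][3] = 32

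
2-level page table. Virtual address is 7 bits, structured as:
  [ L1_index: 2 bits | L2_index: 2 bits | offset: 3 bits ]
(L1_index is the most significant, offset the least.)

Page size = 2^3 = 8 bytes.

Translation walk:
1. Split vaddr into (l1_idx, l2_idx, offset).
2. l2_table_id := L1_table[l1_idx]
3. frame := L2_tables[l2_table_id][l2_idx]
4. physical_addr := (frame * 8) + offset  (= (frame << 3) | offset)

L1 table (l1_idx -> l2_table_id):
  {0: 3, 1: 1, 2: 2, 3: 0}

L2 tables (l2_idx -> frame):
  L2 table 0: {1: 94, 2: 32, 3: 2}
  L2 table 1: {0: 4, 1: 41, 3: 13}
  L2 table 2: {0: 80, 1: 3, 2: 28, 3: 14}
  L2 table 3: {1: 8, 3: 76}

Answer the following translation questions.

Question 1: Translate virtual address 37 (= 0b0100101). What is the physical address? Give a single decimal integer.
vaddr = 37 = 0b0100101
Split: l1_idx=1, l2_idx=0, offset=5
L1[1] = 1
L2[1][0] = 4
paddr = 4 * 8 + 5 = 37

Answer: 37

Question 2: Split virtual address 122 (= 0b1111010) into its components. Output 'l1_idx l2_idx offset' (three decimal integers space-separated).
Answer: 3 3 2

Derivation:
vaddr = 122 = 0b1111010
  top 2 bits -> l1_idx = 3
  next 2 bits -> l2_idx = 3
  bottom 3 bits -> offset = 2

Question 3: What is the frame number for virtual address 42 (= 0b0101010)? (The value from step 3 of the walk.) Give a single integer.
Answer: 41

Derivation:
vaddr = 42: l1_idx=1, l2_idx=1
L1[1] = 1; L2[1][1] = 41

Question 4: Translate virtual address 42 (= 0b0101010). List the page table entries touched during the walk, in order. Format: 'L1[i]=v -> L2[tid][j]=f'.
Answer: L1[1]=1 -> L2[1][1]=41

Derivation:
vaddr = 42 = 0b0101010
Split: l1_idx=1, l2_idx=1, offset=2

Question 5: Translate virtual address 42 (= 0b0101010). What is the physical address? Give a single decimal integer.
Answer: 330

Derivation:
vaddr = 42 = 0b0101010
Split: l1_idx=1, l2_idx=1, offset=2
L1[1] = 1
L2[1][1] = 41
paddr = 41 * 8 + 2 = 330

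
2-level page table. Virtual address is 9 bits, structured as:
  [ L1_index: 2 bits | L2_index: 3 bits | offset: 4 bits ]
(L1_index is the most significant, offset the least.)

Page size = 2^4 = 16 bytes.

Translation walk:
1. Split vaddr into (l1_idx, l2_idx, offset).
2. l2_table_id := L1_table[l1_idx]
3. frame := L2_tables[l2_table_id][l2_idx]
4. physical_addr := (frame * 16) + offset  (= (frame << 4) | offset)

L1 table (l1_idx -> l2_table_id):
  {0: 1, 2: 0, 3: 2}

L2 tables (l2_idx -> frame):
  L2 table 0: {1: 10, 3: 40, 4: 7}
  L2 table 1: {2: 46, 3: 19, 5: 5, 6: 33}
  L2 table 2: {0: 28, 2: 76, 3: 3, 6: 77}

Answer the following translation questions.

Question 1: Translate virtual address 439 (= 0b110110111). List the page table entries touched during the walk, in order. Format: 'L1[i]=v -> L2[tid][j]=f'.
Answer: L1[3]=2 -> L2[2][3]=3

Derivation:
vaddr = 439 = 0b110110111
Split: l1_idx=3, l2_idx=3, offset=7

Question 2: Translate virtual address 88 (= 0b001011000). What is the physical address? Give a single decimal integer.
Answer: 88

Derivation:
vaddr = 88 = 0b001011000
Split: l1_idx=0, l2_idx=5, offset=8
L1[0] = 1
L2[1][5] = 5
paddr = 5 * 16 + 8 = 88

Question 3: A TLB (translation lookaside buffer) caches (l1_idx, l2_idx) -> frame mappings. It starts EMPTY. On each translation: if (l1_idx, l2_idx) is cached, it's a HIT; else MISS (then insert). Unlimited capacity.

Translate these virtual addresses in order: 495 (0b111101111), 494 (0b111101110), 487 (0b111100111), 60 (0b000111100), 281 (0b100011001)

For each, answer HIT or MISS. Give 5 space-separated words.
vaddr=495: (3,6) not in TLB -> MISS, insert
vaddr=494: (3,6) in TLB -> HIT
vaddr=487: (3,6) in TLB -> HIT
vaddr=60: (0,3) not in TLB -> MISS, insert
vaddr=281: (2,1) not in TLB -> MISS, insert

Answer: MISS HIT HIT MISS MISS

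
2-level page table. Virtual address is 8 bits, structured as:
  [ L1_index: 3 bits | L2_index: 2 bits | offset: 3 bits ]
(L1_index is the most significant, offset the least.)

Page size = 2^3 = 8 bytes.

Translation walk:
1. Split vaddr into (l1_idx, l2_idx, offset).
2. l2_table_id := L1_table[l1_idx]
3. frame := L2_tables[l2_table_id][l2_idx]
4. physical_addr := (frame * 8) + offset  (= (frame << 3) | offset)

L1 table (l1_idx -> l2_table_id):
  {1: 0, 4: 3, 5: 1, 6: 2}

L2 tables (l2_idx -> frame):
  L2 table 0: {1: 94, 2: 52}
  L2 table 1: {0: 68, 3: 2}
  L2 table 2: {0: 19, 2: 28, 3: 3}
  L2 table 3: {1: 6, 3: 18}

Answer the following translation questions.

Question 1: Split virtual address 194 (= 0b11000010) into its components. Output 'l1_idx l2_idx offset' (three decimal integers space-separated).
vaddr = 194 = 0b11000010
  top 3 bits -> l1_idx = 6
  next 2 bits -> l2_idx = 0
  bottom 3 bits -> offset = 2

Answer: 6 0 2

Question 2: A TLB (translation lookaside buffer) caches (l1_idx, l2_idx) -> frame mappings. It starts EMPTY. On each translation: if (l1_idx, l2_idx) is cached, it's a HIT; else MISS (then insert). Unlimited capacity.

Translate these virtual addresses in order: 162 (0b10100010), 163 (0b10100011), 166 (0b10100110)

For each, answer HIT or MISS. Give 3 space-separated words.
Answer: MISS HIT HIT

Derivation:
vaddr=162: (5,0) not in TLB -> MISS, insert
vaddr=163: (5,0) in TLB -> HIT
vaddr=166: (5,0) in TLB -> HIT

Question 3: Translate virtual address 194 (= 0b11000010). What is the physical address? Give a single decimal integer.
Answer: 154

Derivation:
vaddr = 194 = 0b11000010
Split: l1_idx=6, l2_idx=0, offset=2
L1[6] = 2
L2[2][0] = 19
paddr = 19 * 8 + 2 = 154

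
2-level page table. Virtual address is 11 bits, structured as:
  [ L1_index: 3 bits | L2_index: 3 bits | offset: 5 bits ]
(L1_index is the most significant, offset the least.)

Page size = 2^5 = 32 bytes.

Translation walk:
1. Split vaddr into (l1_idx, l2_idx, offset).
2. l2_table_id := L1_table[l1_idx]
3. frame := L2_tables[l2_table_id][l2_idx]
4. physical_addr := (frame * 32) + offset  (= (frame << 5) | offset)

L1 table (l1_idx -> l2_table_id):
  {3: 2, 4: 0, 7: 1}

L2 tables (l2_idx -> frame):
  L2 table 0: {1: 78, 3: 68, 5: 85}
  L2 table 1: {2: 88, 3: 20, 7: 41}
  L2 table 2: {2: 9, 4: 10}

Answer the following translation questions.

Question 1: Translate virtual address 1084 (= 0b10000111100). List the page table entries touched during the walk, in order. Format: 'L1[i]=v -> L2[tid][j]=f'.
Answer: L1[4]=0 -> L2[0][1]=78

Derivation:
vaddr = 1084 = 0b10000111100
Split: l1_idx=4, l2_idx=1, offset=28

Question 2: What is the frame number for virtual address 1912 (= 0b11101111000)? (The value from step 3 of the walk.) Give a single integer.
vaddr = 1912: l1_idx=7, l2_idx=3
L1[7] = 1; L2[1][3] = 20

Answer: 20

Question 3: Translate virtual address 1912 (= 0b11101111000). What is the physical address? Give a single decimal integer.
vaddr = 1912 = 0b11101111000
Split: l1_idx=7, l2_idx=3, offset=24
L1[7] = 1
L2[1][3] = 20
paddr = 20 * 32 + 24 = 664

Answer: 664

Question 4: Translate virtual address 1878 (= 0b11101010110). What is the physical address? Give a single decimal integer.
Answer: 2838

Derivation:
vaddr = 1878 = 0b11101010110
Split: l1_idx=7, l2_idx=2, offset=22
L1[7] = 1
L2[1][2] = 88
paddr = 88 * 32 + 22 = 2838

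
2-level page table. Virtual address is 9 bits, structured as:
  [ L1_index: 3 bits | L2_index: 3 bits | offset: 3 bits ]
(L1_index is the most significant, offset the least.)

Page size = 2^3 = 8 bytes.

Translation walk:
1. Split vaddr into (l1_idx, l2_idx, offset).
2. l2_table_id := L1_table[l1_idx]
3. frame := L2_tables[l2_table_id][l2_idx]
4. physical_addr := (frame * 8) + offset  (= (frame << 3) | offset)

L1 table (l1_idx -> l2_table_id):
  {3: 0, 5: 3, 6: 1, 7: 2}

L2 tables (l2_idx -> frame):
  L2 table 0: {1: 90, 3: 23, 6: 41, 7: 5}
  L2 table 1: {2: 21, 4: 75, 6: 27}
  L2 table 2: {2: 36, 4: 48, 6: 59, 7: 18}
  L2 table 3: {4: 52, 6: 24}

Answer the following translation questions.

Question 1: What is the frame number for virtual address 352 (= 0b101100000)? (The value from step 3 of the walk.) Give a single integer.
vaddr = 352: l1_idx=5, l2_idx=4
L1[5] = 3; L2[3][4] = 52

Answer: 52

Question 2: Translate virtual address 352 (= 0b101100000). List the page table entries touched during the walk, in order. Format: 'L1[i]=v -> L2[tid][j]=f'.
vaddr = 352 = 0b101100000
Split: l1_idx=5, l2_idx=4, offset=0

Answer: L1[5]=3 -> L2[3][4]=52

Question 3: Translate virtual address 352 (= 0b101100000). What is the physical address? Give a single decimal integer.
Answer: 416

Derivation:
vaddr = 352 = 0b101100000
Split: l1_idx=5, l2_idx=4, offset=0
L1[5] = 3
L2[3][4] = 52
paddr = 52 * 8 + 0 = 416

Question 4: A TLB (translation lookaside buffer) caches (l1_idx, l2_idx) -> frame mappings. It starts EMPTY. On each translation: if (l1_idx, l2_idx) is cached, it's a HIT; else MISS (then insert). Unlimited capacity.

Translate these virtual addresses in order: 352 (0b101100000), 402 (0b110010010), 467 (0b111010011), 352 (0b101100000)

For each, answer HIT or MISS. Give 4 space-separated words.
Answer: MISS MISS MISS HIT

Derivation:
vaddr=352: (5,4) not in TLB -> MISS, insert
vaddr=402: (6,2) not in TLB -> MISS, insert
vaddr=467: (7,2) not in TLB -> MISS, insert
vaddr=352: (5,4) in TLB -> HIT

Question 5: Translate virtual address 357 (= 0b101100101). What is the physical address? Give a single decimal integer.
Answer: 421

Derivation:
vaddr = 357 = 0b101100101
Split: l1_idx=5, l2_idx=4, offset=5
L1[5] = 3
L2[3][4] = 52
paddr = 52 * 8 + 5 = 421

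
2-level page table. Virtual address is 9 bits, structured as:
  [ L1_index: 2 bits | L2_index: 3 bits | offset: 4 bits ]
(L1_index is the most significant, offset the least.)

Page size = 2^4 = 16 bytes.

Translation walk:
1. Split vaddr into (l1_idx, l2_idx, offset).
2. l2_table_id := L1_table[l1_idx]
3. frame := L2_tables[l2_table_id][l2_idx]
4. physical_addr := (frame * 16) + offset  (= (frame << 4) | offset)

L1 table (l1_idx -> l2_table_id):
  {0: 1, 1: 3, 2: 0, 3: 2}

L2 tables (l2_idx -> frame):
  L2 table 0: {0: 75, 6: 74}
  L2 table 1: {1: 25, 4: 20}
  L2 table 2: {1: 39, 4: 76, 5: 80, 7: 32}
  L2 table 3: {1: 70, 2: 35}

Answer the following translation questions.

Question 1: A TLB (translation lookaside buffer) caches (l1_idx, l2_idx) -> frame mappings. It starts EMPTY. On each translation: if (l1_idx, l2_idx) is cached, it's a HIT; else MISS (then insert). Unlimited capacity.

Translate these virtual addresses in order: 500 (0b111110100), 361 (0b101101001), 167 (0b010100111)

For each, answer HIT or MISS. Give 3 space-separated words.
vaddr=500: (3,7) not in TLB -> MISS, insert
vaddr=361: (2,6) not in TLB -> MISS, insert
vaddr=167: (1,2) not in TLB -> MISS, insert

Answer: MISS MISS MISS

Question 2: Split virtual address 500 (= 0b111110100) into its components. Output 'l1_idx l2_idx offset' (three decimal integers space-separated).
Answer: 3 7 4

Derivation:
vaddr = 500 = 0b111110100
  top 2 bits -> l1_idx = 3
  next 3 bits -> l2_idx = 7
  bottom 4 bits -> offset = 4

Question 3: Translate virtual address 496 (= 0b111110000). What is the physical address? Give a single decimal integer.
Answer: 512

Derivation:
vaddr = 496 = 0b111110000
Split: l1_idx=3, l2_idx=7, offset=0
L1[3] = 2
L2[2][7] = 32
paddr = 32 * 16 + 0 = 512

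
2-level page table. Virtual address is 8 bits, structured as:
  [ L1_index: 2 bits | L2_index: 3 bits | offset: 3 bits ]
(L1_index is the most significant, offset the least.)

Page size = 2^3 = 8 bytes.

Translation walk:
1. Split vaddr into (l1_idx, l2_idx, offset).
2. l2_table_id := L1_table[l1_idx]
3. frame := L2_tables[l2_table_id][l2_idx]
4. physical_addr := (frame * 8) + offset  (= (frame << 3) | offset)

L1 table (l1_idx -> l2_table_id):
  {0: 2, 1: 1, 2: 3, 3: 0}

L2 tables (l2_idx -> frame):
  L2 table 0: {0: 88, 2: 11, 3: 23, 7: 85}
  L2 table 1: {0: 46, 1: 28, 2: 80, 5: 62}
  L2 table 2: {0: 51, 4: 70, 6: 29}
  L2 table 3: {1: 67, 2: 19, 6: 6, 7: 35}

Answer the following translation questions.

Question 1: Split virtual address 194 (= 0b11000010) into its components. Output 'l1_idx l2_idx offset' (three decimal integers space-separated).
vaddr = 194 = 0b11000010
  top 2 bits -> l1_idx = 3
  next 3 bits -> l2_idx = 0
  bottom 3 bits -> offset = 2

Answer: 3 0 2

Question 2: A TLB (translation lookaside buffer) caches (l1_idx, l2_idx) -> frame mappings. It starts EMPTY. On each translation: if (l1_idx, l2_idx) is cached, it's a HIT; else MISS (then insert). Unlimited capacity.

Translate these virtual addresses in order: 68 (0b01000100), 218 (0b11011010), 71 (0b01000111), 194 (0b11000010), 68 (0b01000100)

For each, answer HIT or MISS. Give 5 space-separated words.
vaddr=68: (1,0) not in TLB -> MISS, insert
vaddr=218: (3,3) not in TLB -> MISS, insert
vaddr=71: (1,0) in TLB -> HIT
vaddr=194: (3,0) not in TLB -> MISS, insert
vaddr=68: (1,0) in TLB -> HIT

Answer: MISS MISS HIT MISS HIT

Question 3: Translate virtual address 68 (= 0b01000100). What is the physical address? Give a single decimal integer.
vaddr = 68 = 0b01000100
Split: l1_idx=1, l2_idx=0, offset=4
L1[1] = 1
L2[1][0] = 46
paddr = 46 * 8 + 4 = 372

Answer: 372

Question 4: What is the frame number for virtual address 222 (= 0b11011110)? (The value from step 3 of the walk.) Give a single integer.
vaddr = 222: l1_idx=3, l2_idx=3
L1[3] = 0; L2[0][3] = 23

Answer: 23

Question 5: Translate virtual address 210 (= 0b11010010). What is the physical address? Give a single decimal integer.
vaddr = 210 = 0b11010010
Split: l1_idx=3, l2_idx=2, offset=2
L1[3] = 0
L2[0][2] = 11
paddr = 11 * 8 + 2 = 90

Answer: 90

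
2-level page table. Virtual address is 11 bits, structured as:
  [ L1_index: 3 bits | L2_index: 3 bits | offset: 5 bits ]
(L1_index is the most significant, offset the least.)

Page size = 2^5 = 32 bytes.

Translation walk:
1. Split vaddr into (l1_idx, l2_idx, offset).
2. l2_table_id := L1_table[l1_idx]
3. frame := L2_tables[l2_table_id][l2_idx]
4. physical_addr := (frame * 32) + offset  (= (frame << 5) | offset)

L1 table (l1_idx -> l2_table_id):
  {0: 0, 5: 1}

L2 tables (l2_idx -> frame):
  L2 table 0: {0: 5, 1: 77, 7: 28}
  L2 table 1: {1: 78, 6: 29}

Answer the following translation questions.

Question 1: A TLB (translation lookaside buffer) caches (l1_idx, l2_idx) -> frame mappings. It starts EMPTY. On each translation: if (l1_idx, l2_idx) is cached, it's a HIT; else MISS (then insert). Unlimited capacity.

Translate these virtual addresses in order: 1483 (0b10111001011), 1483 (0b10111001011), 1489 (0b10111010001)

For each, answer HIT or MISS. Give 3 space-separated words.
vaddr=1483: (5,6) not in TLB -> MISS, insert
vaddr=1483: (5,6) in TLB -> HIT
vaddr=1489: (5,6) in TLB -> HIT

Answer: MISS HIT HIT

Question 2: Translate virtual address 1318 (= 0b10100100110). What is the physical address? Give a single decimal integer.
vaddr = 1318 = 0b10100100110
Split: l1_idx=5, l2_idx=1, offset=6
L1[5] = 1
L2[1][1] = 78
paddr = 78 * 32 + 6 = 2502

Answer: 2502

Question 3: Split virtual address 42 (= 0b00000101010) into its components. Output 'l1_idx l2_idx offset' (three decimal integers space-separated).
Answer: 0 1 10

Derivation:
vaddr = 42 = 0b00000101010
  top 3 bits -> l1_idx = 0
  next 3 bits -> l2_idx = 1
  bottom 5 bits -> offset = 10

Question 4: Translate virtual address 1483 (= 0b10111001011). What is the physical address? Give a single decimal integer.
Answer: 939

Derivation:
vaddr = 1483 = 0b10111001011
Split: l1_idx=5, l2_idx=6, offset=11
L1[5] = 1
L2[1][6] = 29
paddr = 29 * 32 + 11 = 939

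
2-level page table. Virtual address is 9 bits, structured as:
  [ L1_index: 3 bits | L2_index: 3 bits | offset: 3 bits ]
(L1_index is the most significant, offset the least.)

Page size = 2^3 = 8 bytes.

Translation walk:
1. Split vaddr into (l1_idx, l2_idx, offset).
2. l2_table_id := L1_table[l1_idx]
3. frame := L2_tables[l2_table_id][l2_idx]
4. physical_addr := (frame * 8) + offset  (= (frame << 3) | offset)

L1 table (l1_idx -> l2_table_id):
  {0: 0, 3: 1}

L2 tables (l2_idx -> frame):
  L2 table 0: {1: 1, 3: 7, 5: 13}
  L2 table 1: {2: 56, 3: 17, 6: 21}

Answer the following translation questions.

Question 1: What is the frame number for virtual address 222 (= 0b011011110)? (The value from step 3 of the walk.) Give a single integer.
Answer: 17

Derivation:
vaddr = 222: l1_idx=3, l2_idx=3
L1[3] = 1; L2[1][3] = 17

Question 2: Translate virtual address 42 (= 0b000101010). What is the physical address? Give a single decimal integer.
Answer: 106

Derivation:
vaddr = 42 = 0b000101010
Split: l1_idx=0, l2_idx=5, offset=2
L1[0] = 0
L2[0][5] = 13
paddr = 13 * 8 + 2 = 106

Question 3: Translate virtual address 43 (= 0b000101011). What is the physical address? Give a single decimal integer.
Answer: 107

Derivation:
vaddr = 43 = 0b000101011
Split: l1_idx=0, l2_idx=5, offset=3
L1[0] = 0
L2[0][5] = 13
paddr = 13 * 8 + 3 = 107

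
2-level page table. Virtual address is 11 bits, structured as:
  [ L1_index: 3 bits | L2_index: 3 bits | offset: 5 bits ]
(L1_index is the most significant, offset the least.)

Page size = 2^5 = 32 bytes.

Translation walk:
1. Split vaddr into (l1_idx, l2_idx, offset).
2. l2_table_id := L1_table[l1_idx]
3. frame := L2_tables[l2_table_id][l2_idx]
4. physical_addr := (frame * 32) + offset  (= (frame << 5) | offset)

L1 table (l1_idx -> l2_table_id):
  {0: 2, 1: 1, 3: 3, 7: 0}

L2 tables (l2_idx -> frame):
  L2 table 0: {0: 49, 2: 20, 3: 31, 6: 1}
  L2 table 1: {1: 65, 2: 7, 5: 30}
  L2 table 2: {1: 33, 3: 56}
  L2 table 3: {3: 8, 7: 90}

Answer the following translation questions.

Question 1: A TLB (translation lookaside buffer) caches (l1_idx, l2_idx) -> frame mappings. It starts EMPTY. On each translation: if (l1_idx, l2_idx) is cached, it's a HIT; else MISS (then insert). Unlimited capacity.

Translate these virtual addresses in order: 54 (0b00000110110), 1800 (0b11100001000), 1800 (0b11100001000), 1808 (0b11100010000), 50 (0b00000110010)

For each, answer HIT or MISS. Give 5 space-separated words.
vaddr=54: (0,1) not in TLB -> MISS, insert
vaddr=1800: (7,0) not in TLB -> MISS, insert
vaddr=1800: (7,0) in TLB -> HIT
vaddr=1808: (7,0) in TLB -> HIT
vaddr=50: (0,1) in TLB -> HIT

Answer: MISS MISS HIT HIT HIT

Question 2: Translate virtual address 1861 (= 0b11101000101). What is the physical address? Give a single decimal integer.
Answer: 645

Derivation:
vaddr = 1861 = 0b11101000101
Split: l1_idx=7, l2_idx=2, offset=5
L1[7] = 0
L2[0][2] = 20
paddr = 20 * 32 + 5 = 645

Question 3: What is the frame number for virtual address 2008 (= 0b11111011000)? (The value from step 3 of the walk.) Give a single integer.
vaddr = 2008: l1_idx=7, l2_idx=6
L1[7] = 0; L2[0][6] = 1

Answer: 1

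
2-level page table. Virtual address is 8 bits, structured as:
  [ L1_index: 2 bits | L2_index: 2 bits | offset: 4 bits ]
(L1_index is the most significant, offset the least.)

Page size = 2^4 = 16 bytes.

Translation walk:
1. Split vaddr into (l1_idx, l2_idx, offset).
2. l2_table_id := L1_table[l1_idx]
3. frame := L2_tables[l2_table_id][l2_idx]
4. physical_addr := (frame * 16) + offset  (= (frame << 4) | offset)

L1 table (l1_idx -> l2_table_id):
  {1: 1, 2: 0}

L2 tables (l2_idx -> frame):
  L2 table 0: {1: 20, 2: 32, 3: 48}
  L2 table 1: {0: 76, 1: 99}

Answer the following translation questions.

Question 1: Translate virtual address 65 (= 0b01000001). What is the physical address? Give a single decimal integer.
vaddr = 65 = 0b01000001
Split: l1_idx=1, l2_idx=0, offset=1
L1[1] = 1
L2[1][0] = 76
paddr = 76 * 16 + 1 = 1217

Answer: 1217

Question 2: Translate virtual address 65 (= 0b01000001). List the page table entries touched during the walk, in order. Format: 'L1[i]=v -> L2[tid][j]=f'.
Answer: L1[1]=1 -> L2[1][0]=76

Derivation:
vaddr = 65 = 0b01000001
Split: l1_idx=1, l2_idx=0, offset=1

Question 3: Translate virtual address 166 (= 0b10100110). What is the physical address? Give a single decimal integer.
Answer: 518

Derivation:
vaddr = 166 = 0b10100110
Split: l1_idx=2, l2_idx=2, offset=6
L1[2] = 0
L2[0][2] = 32
paddr = 32 * 16 + 6 = 518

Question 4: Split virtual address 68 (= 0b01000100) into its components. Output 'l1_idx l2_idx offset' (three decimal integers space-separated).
Answer: 1 0 4

Derivation:
vaddr = 68 = 0b01000100
  top 2 bits -> l1_idx = 1
  next 2 bits -> l2_idx = 0
  bottom 4 bits -> offset = 4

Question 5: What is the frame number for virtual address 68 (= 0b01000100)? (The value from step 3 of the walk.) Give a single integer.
Answer: 76

Derivation:
vaddr = 68: l1_idx=1, l2_idx=0
L1[1] = 1; L2[1][0] = 76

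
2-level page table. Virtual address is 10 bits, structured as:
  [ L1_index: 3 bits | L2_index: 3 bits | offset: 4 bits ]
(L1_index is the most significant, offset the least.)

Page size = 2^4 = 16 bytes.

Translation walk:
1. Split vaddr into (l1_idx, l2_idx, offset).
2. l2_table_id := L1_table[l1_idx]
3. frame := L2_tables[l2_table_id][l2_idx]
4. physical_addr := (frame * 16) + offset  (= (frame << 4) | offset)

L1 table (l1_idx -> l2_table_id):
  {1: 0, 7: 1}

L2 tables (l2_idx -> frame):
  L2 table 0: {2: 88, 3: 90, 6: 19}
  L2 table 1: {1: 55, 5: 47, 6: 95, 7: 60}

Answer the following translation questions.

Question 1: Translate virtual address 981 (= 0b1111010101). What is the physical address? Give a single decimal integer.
Answer: 757

Derivation:
vaddr = 981 = 0b1111010101
Split: l1_idx=7, l2_idx=5, offset=5
L1[7] = 1
L2[1][5] = 47
paddr = 47 * 16 + 5 = 757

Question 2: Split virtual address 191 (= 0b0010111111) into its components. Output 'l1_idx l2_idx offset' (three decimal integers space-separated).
vaddr = 191 = 0b0010111111
  top 3 bits -> l1_idx = 1
  next 3 bits -> l2_idx = 3
  bottom 4 bits -> offset = 15

Answer: 1 3 15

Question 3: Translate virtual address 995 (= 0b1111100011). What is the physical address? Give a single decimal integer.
vaddr = 995 = 0b1111100011
Split: l1_idx=7, l2_idx=6, offset=3
L1[7] = 1
L2[1][6] = 95
paddr = 95 * 16 + 3 = 1523

Answer: 1523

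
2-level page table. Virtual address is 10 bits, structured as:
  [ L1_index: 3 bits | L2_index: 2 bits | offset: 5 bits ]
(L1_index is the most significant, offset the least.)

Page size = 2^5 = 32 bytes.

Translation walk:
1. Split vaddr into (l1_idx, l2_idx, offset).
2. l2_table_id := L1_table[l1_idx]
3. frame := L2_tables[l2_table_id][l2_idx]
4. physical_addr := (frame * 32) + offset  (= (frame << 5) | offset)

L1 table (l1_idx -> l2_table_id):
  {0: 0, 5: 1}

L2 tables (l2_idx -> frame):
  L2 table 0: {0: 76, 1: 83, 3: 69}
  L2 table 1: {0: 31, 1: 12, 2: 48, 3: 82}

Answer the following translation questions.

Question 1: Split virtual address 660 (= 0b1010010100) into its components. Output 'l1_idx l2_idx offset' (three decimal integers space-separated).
Answer: 5 0 20

Derivation:
vaddr = 660 = 0b1010010100
  top 3 bits -> l1_idx = 5
  next 2 bits -> l2_idx = 0
  bottom 5 bits -> offset = 20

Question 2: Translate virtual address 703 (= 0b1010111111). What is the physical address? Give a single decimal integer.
vaddr = 703 = 0b1010111111
Split: l1_idx=5, l2_idx=1, offset=31
L1[5] = 1
L2[1][1] = 12
paddr = 12 * 32 + 31 = 415

Answer: 415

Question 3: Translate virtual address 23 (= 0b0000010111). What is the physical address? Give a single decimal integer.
vaddr = 23 = 0b0000010111
Split: l1_idx=0, l2_idx=0, offset=23
L1[0] = 0
L2[0][0] = 76
paddr = 76 * 32 + 23 = 2455

Answer: 2455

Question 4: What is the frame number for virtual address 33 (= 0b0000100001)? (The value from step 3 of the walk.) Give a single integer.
vaddr = 33: l1_idx=0, l2_idx=1
L1[0] = 0; L2[0][1] = 83

Answer: 83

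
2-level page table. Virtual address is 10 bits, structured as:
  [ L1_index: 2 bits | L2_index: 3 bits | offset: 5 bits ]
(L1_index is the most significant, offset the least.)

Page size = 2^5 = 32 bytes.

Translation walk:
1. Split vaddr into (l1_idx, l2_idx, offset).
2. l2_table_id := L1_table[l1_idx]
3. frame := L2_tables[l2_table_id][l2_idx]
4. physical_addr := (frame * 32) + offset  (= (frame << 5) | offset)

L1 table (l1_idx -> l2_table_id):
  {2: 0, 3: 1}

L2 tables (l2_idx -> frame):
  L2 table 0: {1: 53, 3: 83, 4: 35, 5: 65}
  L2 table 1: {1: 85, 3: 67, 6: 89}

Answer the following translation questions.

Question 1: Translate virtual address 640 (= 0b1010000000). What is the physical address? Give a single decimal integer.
Answer: 1120

Derivation:
vaddr = 640 = 0b1010000000
Split: l1_idx=2, l2_idx=4, offset=0
L1[2] = 0
L2[0][4] = 35
paddr = 35 * 32 + 0 = 1120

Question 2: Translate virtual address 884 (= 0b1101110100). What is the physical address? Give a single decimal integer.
vaddr = 884 = 0b1101110100
Split: l1_idx=3, l2_idx=3, offset=20
L1[3] = 1
L2[1][3] = 67
paddr = 67 * 32 + 20 = 2164

Answer: 2164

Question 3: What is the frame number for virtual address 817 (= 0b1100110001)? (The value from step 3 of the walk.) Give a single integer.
vaddr = 817: l1_idx=3, l2_idx=1
L1[3] = 1; L2[1][1] = 85

Answer: 85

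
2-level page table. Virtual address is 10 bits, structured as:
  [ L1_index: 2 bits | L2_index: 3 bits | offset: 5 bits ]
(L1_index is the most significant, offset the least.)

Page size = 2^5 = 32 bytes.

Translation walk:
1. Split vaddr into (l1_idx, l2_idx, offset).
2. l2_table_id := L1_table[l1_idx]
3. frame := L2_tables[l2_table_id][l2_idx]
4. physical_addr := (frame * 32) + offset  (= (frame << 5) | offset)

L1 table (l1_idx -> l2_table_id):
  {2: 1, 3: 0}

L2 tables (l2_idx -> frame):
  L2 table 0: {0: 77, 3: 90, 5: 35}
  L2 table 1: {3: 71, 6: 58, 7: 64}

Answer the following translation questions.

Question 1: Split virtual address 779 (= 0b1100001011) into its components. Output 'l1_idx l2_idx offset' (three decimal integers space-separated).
vaddr = 779 = 0b1100001011
  top 2 bits -> l1_idx = 3
  next 3 bits -> l2_idx = 0
  bottom 5 bits -> offset = 11

Answer: 3 0 11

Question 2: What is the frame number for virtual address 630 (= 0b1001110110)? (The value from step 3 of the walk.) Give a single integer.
Answer: 71

Derivation:
vaddr = 630: l1_idx=2, l2_idx=3
L1[2] = 1; L2[1][3] = 71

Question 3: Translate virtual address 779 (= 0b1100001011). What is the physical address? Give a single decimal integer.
vaddr = 779 = 0b1100001011
Split: l1_idx=3, l2_idx=0, offset=11
L1[3] = 0
L2[0][0] = 77
paddr = 77 * 32 + 11 = 2475

Answer: 2475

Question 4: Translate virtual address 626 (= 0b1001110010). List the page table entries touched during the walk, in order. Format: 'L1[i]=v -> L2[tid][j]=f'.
Answer: L1[2]=1 -> L2[1][3]=71

Derivation:
vaddr = 626 = 0b1001110010
Split: l1_idx=2, l2_idx=3, offset=18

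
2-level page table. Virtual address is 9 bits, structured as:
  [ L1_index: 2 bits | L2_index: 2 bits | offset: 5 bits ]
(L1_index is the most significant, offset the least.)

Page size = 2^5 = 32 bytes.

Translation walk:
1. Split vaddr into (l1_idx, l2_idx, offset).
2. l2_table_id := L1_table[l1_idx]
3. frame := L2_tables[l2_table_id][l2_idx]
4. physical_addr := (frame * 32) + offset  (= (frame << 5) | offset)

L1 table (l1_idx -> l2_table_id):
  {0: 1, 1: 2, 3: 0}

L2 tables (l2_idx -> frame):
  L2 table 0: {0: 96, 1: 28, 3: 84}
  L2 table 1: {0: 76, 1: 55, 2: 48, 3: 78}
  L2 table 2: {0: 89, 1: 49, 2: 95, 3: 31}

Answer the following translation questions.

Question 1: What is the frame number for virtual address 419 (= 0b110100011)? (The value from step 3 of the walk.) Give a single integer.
Answer: 28

Derivation:
vaddr = 419: l1_idx=3, l2_idx=1
L1[3] = 0; L2[0][1] = 28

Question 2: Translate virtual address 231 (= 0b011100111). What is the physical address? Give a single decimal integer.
vaddr = 231 = 0b011100111
Split: l1_idx=1, l2_idx=3, offset=7
L1[1] = 2
L2[2][3] = 31
paddr = 31 * 32 + 7 = 999

Answer: 999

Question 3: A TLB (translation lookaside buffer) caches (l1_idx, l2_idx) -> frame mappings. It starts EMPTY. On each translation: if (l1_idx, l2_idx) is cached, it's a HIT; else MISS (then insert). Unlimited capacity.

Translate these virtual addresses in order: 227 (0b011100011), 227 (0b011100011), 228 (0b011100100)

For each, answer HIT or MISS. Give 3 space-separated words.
Answer: MISS HIT HIT

Derivation:
vaddr=227: (1,3) not in TLB -> MISS, insert
vaddr=227: (1,3) in TLB -> HIT
vaddr=228: (1,3) in TLB -> HIT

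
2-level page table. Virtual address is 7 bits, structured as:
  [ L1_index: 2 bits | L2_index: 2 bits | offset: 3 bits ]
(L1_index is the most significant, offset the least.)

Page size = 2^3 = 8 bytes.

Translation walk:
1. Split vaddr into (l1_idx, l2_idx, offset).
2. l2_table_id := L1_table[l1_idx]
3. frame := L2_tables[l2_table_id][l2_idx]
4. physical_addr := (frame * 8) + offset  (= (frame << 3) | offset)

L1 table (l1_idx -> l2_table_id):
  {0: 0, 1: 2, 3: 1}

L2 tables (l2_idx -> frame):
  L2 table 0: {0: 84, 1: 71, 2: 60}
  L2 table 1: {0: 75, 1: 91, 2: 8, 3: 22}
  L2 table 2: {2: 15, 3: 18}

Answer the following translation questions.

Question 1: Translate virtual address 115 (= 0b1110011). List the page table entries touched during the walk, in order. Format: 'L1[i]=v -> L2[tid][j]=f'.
Answer: L1[3]=1 -> L2[1][2]=8

Derivation:
vaddr = 115 = 0b1110011
Split: l1_idx=3, l2_idx=2, offset=3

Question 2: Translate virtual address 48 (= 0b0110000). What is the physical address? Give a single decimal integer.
Answer: 120

Derivation:
vaddr = 48 = 0b0110000
Split: l1_idx=1, l2_idx=2, offset=0
L1[1] = 2
L2[2][2] = 15
paddr = 15 * 8 + 0 = 120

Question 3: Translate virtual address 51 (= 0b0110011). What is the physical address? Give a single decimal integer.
Answer: 123

Derivation:
vaddr = 51 = 0b0110011
Split: l1_idx=1, l2_idx=2, offset=3
L1[1] = 2
L2[2][2] = 15
paddr = 15 * 8 + 3 = 123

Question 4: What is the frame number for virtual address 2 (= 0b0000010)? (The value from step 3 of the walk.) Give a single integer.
vaddr = 2: l1_idx=0, l2_idx=0
L1[0] = 0; L2[0][0] = 84

Answer: 84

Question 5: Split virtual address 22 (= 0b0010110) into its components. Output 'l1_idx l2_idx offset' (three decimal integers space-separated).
Answer: 0 2 6

Derivation:
vaddr = 22 = 0b0010110
  top 2 bits -> l1_idx = 0
  next 2 bits -> l2_idx = 2
  bottom 3 bits -> offset = 6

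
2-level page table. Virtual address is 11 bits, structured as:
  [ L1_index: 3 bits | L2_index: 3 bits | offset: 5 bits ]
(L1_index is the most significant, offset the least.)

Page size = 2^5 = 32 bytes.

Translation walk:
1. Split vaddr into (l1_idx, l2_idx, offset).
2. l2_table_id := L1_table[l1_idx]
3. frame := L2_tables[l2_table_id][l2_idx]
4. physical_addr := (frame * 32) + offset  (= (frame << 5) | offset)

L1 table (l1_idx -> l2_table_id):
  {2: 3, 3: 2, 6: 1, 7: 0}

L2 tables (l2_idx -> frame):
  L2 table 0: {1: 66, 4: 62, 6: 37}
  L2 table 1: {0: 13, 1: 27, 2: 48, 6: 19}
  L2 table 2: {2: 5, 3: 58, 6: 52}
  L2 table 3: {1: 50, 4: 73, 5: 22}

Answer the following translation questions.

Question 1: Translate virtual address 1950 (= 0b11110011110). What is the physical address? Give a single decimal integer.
Answer: 2014

Derivation:
vaddr = 1950 = 0b11110011110
Split: l1_idx=7, l2_idx=4, offset=30
L1[7] = 0
L2[0][4] = 62
paddr = 62 * 32 + 30 = 2014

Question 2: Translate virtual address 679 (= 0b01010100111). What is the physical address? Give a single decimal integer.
vaddr = 679 = 0b01010100111
Split: l1_idx=2, l2_idx=5, offset=7
L1[2] = 3
L2[3][5] = 22
paddr = 22 * 32 + 7 = 711

Answer: 711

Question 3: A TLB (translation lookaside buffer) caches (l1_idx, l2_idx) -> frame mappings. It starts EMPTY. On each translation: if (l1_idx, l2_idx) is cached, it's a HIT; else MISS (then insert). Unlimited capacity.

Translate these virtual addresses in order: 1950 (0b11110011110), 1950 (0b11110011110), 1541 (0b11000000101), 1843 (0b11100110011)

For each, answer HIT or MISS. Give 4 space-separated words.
vaddr=1950: (7,4) not in TLB -> MISS, insert
vaddr=1950: (7,4) in TLB -> HIT
vaddr=1541: (6,0) not in TLB -> MISS, insert
vaddr=1843: (7,1) not in TLB -> MISS, insert

Answer: MISS HIT MISS MISS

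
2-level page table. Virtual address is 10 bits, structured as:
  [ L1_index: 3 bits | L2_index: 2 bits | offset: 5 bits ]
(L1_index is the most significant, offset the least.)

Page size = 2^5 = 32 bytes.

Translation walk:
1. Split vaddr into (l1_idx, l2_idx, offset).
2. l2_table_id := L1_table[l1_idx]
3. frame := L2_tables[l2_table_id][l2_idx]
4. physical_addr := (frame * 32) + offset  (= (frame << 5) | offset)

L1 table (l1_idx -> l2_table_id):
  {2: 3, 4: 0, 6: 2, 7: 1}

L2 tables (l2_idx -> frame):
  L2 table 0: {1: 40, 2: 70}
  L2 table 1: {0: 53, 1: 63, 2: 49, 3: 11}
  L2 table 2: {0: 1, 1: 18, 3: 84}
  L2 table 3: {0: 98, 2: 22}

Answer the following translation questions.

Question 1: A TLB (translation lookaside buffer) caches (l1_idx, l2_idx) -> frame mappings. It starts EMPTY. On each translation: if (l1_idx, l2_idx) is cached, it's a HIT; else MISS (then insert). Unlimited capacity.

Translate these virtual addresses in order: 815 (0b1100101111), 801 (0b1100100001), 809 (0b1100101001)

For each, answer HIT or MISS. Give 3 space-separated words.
vaddr=815: (6,1) not in TLB -> MISS, insert
vaddr=801: (6,1) in TLB -> HIT
vaddr=809: (6,1) in TLB -> HIT

Answer: MISS HIT HIT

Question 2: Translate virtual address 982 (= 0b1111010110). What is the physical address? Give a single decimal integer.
Answer: 1590

Derivation:
vaddr = 982 = 0b1111010110
Split: l1_idx=7, l2_idx=2, offset=22
L1[7] = 1
L2[1][2] = 49
paddr = 49 * 32 + 22 = 1590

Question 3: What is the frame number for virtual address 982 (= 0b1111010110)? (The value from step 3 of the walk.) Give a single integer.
Answer: 49

Derivation:
vaddr = 982: l1_idx=7, l2_idx=2
L1[7] = 1; L2[1][2] = 49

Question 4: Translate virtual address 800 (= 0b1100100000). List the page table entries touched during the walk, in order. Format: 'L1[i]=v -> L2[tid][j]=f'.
vaddr = 800 = 0b1100100000
Split: l1_idx=6, l2_idx=1, offset=0

Answer: L1[6]=2 -> L2[2][1]=18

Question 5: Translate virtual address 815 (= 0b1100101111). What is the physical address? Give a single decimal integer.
vaddr = 815 = 0b1100101111
Split: l1_idx=6, l2_idx=1, offset=15
L1[6] = 2
L2[2][1] = 18
paddr = 18 * 32 + 15 = 591

Answer: 591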